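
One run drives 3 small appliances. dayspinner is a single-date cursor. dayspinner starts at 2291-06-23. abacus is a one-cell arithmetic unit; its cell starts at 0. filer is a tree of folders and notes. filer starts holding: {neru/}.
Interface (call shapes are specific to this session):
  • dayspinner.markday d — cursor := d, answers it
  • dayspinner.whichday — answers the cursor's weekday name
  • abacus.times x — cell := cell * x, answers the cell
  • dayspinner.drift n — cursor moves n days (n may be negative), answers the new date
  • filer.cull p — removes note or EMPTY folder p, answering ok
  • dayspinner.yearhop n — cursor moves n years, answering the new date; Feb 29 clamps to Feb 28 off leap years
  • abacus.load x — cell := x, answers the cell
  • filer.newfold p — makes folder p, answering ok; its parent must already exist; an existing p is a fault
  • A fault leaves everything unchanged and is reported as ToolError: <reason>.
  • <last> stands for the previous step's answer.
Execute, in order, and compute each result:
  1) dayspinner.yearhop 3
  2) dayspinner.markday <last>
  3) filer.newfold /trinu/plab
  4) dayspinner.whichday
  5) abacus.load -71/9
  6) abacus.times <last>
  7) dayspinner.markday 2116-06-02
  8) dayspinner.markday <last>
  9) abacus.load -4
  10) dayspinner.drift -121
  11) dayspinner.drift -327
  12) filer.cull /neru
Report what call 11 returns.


·→ yearhop(3)
·← 2294-06-23
·→ markday(<last>)
·← 2294-06-23
·→ newfold(/trinu/plab)
·← ToolError: no parent
·→ whichday()
·← Saturday
·→ load(-71/9)
·← -71/9
·→ times(<last>)
·← 5041/81
·→ markday(2116-06-02)
·← 2116-06-02
·→ markday(<last>)
·← 2116-06-02
·→ load(-4)
·← -4
·→ drift(-121)
·← 2116-02-02
·→ drift(-327)
·← 2115-03-12
·→ cull(/neru)
·← ok

Answer: 2115-03-12


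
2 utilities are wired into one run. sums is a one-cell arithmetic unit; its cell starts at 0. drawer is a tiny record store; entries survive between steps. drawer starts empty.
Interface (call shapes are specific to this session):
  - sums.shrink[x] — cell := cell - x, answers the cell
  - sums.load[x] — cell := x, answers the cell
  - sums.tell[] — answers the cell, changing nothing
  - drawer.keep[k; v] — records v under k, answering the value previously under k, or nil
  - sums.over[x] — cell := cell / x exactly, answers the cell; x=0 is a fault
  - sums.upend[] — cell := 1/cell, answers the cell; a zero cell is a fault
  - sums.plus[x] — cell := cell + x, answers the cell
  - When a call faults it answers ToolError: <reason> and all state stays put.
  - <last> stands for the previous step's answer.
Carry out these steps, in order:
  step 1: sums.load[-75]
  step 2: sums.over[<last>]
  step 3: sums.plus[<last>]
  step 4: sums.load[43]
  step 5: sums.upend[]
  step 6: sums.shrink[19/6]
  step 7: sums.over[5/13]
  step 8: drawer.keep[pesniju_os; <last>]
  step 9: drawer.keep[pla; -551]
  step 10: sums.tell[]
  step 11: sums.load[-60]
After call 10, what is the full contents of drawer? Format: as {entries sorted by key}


Answer: {pesniju_os=-10543/1290, pla=-551}

Derivation:
> sums.load x: -75
:: -75
> sums.over x: <last>
:: 1
> sums.plus x: <last>
:: 2
> sums.load x: 43
:: 43
> sums.upend
:: 1/43
> sums.shrink x: 19/6
:: -811/258
> sums.over x: 5/13
:: -10543/1290
> drawer.keep k: pesniju_os v: <last>
:: nil
> drawer.keep k: pla v: -551
:: nil
> sums.tell
:: -10543/1290
> sums.load x: -60
:: -60


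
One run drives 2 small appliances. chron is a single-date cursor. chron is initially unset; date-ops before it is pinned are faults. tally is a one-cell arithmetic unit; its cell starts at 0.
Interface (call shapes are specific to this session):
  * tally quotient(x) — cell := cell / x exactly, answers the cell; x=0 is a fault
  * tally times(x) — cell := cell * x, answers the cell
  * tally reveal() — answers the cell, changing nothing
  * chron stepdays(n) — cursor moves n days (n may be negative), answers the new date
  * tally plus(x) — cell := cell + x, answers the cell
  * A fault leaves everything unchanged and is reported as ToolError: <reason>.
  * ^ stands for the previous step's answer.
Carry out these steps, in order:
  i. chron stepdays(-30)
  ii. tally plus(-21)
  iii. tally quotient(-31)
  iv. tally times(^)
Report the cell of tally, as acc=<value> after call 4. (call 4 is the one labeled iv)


Answer: acc=441/961

Derivation:
·→ chron stepdays(n=-30)
·← ToolError: no date set
·→ tally plus(x=-21)
·← -21
·→ tally quotient(x=-31)
·← 21/31
·→ tally times(x=^)
·← 441/961


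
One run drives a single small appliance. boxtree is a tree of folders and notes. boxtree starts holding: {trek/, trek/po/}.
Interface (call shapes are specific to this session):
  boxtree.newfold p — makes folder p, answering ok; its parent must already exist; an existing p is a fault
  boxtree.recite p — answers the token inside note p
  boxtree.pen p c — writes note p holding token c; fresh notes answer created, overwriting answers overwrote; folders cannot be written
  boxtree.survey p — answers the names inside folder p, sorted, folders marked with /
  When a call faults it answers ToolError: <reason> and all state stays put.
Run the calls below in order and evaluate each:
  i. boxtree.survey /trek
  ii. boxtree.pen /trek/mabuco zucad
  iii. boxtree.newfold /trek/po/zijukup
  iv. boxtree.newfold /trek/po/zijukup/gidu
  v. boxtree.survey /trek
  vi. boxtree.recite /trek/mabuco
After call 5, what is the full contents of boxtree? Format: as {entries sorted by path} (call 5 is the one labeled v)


Answer: {trek/, trek/mabuco=zucad, trek/po/, trek/po/zijukup/, trek/po/zijukup/gidu/}

Derivation:
I run boxtree.survey with p='/trek', which returns [po/].
Using boxtree.pen with p='/trek/mabuco', c='zucad', yielding created.
Invoking boxtree.newfold with p='/trek/po/zijukup', yielding ok.
I try boxtree.newfold with p='/trek/po/zijukup/gidu': ok.
Then boxtree.survey with p='/trek', giving [mabuco, po/].
I run boxtree.recite with p='/trek/mabuco', and get zucad.


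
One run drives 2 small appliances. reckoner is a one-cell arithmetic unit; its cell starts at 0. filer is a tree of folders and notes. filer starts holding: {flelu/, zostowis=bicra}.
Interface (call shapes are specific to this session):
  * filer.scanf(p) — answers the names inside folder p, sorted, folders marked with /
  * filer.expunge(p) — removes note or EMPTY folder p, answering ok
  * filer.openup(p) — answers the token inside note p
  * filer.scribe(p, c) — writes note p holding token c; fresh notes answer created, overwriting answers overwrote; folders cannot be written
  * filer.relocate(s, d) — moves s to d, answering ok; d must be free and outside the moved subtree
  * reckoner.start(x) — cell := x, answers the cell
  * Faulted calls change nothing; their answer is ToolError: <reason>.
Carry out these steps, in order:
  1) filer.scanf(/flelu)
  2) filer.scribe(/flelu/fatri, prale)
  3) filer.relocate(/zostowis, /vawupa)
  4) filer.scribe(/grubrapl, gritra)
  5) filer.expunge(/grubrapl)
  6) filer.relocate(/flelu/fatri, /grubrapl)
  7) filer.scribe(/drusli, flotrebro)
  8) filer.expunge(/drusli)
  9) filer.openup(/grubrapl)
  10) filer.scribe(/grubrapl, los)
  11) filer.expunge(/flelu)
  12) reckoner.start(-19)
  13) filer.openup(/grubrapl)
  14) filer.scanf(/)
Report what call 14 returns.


>>> filer.scanf p='/flelu'
= []
>>> filer.scribe p='/flelu/fatri' c='prale'
= created
>>> filer.relocate s='/zostowis' d='/vawupa'
= ok
>>> filer.scribe p='/grubrapl' c='gritra'
= created
>>> filer.expunge p='/grubrapl'
= ok
>>> filer.relocate s='/flelu/fatri' d='/grubrapl'
= ok
>>> filer.scribe p='/drusli' c='flotrebro'
= created
>>> filer.expunge p='/drusli'
= ok
>>> filer.openup p='/grubrapl'
= prale
>>> filer.scribe p='/grubrapl' c='los'
= overwrote
>>> filer.expunge p='/flelu'
= ok
>>> reckoner.start x='-19'
= -19
>>> filer.openup p='/grubrapl'
= los
>>> filer.scanf p='/'
= [grubrapl, vawupa]

Answer: [grubrapl, vawupa]


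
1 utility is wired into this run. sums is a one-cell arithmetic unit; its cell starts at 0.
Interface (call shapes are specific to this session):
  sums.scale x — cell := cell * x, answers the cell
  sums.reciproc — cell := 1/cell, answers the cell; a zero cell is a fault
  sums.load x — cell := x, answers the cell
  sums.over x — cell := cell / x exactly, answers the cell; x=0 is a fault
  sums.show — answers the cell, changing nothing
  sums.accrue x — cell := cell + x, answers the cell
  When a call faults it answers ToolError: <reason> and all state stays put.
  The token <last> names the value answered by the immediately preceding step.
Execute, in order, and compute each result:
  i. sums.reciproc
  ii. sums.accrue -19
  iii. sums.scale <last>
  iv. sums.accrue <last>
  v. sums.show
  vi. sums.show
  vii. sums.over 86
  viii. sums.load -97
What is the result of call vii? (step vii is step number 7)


I use sums.reciproc, and observe ToolError: reciprocal of zero.
I run sums.accrue using x='-19', → -19.
Invoking sums.scale using x='<last>', and observe 361.
Next I call sums.accrue using x='<last>', which returns 722.
Using sums.show(), and see 722.
I try sums.show, and see 722.
I call sums.over using x='86', yielding 361/43.
I run sums.load using x='-97': -97.

Answer: 361/43


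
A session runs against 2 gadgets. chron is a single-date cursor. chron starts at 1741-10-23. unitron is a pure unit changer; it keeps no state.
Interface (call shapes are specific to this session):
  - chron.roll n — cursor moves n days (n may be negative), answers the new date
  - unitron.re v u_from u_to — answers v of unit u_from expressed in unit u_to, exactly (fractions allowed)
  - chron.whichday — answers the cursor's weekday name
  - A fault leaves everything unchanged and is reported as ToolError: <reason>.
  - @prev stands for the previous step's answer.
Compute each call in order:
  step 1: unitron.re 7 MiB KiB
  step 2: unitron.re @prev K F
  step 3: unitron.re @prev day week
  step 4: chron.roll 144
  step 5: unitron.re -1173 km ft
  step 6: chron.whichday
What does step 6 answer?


I invoke re with v→7, u_from→MiB, u_to→KiB, and see 7168.
Calling re with v→@prev, u_from→K, u_to→F: 1244273/100.
I invoke re with v→@prev, u_from→day, u_to→week, → 1244273/700.
I invoke roll with n→144, and see 1742-03-16.
I try re with v→-1173, u_from→km, u_to→ft, → -488750000/127.
Using whichday(), → Friday.

Answer: Friday


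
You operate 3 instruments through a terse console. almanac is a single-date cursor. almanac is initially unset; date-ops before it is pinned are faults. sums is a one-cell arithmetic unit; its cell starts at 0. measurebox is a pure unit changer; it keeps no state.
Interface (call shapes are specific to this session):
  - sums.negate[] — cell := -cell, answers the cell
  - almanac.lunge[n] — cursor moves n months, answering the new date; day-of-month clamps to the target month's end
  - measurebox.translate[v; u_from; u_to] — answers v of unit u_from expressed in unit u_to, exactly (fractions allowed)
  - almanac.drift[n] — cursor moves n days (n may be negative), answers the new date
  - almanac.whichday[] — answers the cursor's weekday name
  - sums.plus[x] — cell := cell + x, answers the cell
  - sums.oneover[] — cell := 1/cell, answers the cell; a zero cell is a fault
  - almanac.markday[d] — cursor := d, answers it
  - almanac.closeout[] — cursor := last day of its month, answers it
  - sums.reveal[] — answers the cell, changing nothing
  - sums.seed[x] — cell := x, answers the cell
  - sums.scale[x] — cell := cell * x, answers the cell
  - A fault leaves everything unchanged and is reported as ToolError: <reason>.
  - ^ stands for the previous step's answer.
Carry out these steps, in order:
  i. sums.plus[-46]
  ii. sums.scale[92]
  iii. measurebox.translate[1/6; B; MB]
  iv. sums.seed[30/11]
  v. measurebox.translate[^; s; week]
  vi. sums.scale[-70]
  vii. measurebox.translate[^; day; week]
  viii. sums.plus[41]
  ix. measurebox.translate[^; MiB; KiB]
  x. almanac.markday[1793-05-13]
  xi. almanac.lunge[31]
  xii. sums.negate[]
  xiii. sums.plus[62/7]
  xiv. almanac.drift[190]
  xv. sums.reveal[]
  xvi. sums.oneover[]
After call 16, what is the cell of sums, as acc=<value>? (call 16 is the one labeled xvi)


Next I call sums.plus with x: -46, which returns -46.
Invoking sums.scale with x: 92, → -4232.
Calling measurebox.translate with v: 1/6, u_from: B, u_to: MB, yielding 1/6000000.
I run sums.seed with x: 30/11, which returns 30/11.
Next I call measurebox.translate with v: ^, u_from: s, u_to: week: 1/221760.
Then sums.scale with x: -70, yielding -2100/11.
I use measurebox.translate with v: ^, u_from: day, u_to: week, and see -300/11.
I try sums.plus with x: 41, which returns -1649/11.
I run measurebox.translate with v: ^, u_from: MiB, u_to: KiB: -1688576/11.
Then almanac.markday with d: 1793-05-13, giving 1793-05-13.
Now I run almanac.lunge with n: 31, and observe 1795-12-13.
Using sums.negate: 1649/11.
I call sums.plus with x: 62/7, yielding 12225/77.
Now I run almanac.drift with n: 190, → 1796-06-20.
Using sums.reveal(), and get 12225/77.
Using sums.oneover(), and get 77/12225.

Answer: acc=77/12225


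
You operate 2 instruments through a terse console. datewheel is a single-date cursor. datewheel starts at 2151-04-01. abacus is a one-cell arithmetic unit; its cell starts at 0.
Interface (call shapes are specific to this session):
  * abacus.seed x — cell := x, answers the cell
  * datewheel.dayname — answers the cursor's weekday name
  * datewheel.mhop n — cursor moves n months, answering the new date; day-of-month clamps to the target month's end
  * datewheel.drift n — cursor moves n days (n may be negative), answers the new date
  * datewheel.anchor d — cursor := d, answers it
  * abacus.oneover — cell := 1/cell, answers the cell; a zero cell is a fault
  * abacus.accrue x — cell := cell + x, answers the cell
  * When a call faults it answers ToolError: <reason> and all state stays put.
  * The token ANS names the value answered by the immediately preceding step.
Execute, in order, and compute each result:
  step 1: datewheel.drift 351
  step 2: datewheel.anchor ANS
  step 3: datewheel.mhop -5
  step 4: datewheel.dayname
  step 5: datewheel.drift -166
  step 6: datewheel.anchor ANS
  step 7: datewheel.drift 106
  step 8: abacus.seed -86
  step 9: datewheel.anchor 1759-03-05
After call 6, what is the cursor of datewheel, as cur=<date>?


~$ datewheel.drift n=351
= 2152-03-17
~$ datewheel.anchor d=ANS
= 2152-03-17
~$ datewheel.mhop n=-5
= 2151-10-17
~$ datewheel.dayname
= Sunday
~$ datewheel.drift n=-166
= 2151-05-04
~$ datewheel.anchor d=ANS
= 2151-05-04
~$ datewheel.drift n=106
= 2151-08-18
~$ abacus.seed x=-86
= -86
~$ datewheel.anchor d=1759-03-05
= 1759-03-05

Answer: cur=2151-05-04


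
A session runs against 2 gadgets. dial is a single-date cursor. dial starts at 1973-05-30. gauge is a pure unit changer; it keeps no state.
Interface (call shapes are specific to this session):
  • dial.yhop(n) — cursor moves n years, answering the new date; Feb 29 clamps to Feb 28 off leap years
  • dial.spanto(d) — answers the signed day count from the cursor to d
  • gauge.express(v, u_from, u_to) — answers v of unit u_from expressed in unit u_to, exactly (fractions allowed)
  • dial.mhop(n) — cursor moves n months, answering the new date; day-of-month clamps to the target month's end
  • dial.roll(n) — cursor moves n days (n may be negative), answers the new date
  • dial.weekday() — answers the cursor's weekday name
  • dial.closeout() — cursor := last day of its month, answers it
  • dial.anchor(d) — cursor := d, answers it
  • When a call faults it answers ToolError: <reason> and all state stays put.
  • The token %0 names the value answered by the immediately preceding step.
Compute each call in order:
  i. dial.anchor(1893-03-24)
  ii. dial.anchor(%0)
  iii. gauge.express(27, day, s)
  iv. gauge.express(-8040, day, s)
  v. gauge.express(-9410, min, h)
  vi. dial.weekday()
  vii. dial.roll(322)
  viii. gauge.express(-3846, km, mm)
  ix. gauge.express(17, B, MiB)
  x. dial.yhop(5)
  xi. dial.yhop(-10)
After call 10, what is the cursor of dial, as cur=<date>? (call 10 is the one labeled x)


Answer: cur=1899-02-09

Derivation:
// dial.anchor(d→1893-03-24) ~> 1893-03-24
// dial.anchor(d→%0) ~> 1893-03-24
// gauge.express(v→27, u_from→day, u_to→s) ~> 2332800
// gauge.express(v→-8040, u_from→day, u_to→s) ~> -694656000
// gauge.express(v→-9410, u_from→min, u_to→h) ~> -941/6
// dial.weekday() ~> Friday
// dial.roll(n→322) ~> 1894-02-09
// gauge.express(v→-3846, u_from→km, u_to→mm) ~> -3846000000
// gauge.express(v→17, u_from→B, u_to→MiB) ~> 17/1048576
// dial.yhop(n→5) ~> 1899-02-09
// dial.yhop(n→-10) ~> 1889-02-09


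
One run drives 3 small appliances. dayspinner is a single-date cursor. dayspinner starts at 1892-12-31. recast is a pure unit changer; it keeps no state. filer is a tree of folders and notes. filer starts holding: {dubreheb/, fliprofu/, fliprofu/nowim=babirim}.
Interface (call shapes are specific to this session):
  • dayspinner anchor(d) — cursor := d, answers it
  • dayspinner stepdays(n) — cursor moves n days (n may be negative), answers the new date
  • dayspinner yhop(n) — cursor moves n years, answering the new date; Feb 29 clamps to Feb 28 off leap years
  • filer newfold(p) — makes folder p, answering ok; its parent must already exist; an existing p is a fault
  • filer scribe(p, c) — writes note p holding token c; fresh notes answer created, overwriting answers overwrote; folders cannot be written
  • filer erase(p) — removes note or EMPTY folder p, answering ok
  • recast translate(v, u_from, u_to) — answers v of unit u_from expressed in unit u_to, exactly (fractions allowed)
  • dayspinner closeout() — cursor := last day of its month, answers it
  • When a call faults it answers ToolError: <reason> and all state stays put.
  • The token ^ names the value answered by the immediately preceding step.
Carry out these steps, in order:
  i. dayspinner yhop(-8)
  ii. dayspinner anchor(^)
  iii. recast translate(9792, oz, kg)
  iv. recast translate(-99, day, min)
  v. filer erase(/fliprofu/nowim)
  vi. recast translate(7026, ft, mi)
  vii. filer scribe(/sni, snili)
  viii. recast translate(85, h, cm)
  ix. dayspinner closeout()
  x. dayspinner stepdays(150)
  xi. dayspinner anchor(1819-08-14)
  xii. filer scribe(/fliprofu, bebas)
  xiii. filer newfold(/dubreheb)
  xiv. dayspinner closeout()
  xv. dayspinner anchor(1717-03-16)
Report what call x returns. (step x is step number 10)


-> dayspinner yhop(-8)
<- 1884-12-31
-> dayspinner anchor(^)
<- 1884-12-31
-> recast translate(9792, oz, kg)
<- 6939963261/25000000
-> recast translate(-99, day, min)
<- -142560
-> filer erase(/fliprofu/nowim)
<- ok
-> recast translate(7026, ft, mi)
<- 1171/880
-> filer scribe(/sni, snili)
<- created
-> recast translate(85, h, cm)
<- ToolError: incompatible units
-> dayspinner closeout()
<- 1884-12-31
-> dayspinner stepdays(150)
<- 1885-05-30
-> dayspinner anchor(1819-08-14)
<- 1819-08-14
-> filer scribe(/fliprofu, bebas)
<- ToolError: is a directory
-> filer newfold(/dubreheb)
<- ToolError: exists
-> dayspinner closeout()
<- 1819-08-31
-> dayspinner anchor(1717-03-16)
<- 1717-03-16

Answer: 1885-05-30


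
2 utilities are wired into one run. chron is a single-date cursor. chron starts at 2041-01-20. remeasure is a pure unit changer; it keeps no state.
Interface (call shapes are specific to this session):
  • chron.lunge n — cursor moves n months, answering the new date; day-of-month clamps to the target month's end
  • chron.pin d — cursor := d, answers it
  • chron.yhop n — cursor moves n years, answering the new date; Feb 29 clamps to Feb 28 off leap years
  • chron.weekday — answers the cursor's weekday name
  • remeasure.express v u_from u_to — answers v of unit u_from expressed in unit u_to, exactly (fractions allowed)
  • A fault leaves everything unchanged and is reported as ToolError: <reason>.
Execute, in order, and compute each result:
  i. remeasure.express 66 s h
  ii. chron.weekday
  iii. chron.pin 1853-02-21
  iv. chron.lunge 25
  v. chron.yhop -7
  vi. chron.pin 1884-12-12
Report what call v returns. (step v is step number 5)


Answer: 1848-03-21

Derivation:
;; 1. express(v=66, u_from=s, u_to=h) : 11/600
;; 2. weekday() : Sunday
;; 3. pin(d=1853-02-21) : 1853-02-21
;; 4. lunge(n=25) : 1855-03-21
;; 5. yhop(n=-7) : 1848-03-21
;; 6. pin(d=1884-12-12) : 1884-12-12


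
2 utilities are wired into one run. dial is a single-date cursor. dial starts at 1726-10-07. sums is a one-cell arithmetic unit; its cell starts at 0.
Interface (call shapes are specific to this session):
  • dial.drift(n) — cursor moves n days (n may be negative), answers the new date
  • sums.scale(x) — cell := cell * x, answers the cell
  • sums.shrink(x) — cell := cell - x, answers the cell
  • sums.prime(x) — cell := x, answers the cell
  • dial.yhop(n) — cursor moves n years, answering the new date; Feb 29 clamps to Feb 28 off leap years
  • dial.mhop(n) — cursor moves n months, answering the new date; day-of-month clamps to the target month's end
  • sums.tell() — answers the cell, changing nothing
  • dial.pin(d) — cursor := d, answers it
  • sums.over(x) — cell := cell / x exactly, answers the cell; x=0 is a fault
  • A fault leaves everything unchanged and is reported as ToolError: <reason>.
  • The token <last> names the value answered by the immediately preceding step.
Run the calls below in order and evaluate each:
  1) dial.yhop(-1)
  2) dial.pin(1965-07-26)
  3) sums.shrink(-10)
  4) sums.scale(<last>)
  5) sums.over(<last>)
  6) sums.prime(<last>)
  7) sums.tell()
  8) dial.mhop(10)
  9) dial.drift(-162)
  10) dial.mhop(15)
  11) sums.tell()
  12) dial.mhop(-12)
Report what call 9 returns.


~$ yhop n: -1
  1725-10-07
~$ pin d: 1965-07-26
  1965-07-26
~$ shrink x: -10
  10
~$ scale x: <last>
  100
~$ over x: <last>
  1
~$ prime x: <last>
  1
~$ tell
  1
~$ mhop n: 10
  1966-05-26
~$ drift n: -162
  1965-12-15
~$ mhop n: 15
  1967-03-15
~$ tell
  1
~$ mhop n: -12
  1966-03-15

Answer: 1965-12-15


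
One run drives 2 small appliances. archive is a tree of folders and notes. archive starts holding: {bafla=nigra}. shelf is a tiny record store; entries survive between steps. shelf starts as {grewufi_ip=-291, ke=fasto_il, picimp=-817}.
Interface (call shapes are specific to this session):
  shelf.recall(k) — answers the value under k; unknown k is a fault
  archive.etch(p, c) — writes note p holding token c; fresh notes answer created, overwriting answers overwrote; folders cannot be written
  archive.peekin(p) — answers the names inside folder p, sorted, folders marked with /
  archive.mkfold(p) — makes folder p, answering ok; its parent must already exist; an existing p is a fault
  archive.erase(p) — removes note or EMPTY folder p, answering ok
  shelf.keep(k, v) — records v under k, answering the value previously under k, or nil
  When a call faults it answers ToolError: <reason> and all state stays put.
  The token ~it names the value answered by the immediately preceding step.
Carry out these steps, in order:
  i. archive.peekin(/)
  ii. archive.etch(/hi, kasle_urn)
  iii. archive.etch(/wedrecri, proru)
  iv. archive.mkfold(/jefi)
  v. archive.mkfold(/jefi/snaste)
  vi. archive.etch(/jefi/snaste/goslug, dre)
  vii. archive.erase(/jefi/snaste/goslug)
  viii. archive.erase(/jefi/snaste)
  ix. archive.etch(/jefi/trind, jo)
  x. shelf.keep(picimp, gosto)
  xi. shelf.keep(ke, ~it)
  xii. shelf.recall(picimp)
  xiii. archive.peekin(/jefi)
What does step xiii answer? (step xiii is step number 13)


% peekin p='/'
:: [bafla]
% etch p='/hi' c='kasle_urn'
:: created
% etch p='/wedrecri' c='proru'
:: created
% mkfold p='/jefi'
:: ok
% mkfold p='/jefi/snaste'
:: ok
% etch p='/jefi/snaste/goslug' c='dre'
:: created
% erase p='/jefi/snaste/goslug'
:: ok
% erase p='/jefi/snaste'
:: ok
% etch p='/jefi/trind' c='jo'
:: created
% keep k='picimp' v='gosto'
:: -817
% keep k='ke' v='~it'
:: fasto_il
% recall k='picimp'
:: gosto
% peekin p='/jefi'
:: [trind]

Answer: [trind]


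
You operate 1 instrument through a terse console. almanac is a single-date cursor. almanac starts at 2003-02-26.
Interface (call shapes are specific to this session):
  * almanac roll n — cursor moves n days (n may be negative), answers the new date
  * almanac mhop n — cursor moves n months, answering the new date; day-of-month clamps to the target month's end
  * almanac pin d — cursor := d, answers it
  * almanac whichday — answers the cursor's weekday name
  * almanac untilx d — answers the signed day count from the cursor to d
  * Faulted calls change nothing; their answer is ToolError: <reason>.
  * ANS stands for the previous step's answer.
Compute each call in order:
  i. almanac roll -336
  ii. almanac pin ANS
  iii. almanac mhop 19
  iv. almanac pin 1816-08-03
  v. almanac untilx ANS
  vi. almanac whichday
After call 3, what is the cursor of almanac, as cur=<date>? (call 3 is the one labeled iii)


% almanac roll -336
[out] 2002-03-27
% almanac pin ANS
[out] 2002-03-27
% almanac mhop 19
[out] 2003-10-27
% almanac pin 1816-08-03
[out] 1816-08-03
% almanac untilx ANS
[out] 0
% almanac whichday
[out] Saturday

Answer: cur=2003-10-27


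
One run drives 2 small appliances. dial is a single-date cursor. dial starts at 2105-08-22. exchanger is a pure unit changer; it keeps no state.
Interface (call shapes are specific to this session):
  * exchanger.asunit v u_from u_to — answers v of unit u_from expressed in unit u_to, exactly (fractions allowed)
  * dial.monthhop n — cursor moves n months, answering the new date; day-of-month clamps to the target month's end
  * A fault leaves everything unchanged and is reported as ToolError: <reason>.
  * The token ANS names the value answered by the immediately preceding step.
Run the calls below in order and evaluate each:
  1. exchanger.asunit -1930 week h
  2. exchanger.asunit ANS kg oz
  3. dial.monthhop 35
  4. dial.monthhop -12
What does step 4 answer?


Answer: 2107-07-22

Derivation:
# asunit(v='-1930', u_from='week', u_to='h') ~> -324240
# asunit(v='ANS', u_from='kg', u_to='oz') ~> -74112000000000/6479891
# monthhop(n='35') ~> 2108-07-22
# monthhop(n='-12') ~> 2107-07-22


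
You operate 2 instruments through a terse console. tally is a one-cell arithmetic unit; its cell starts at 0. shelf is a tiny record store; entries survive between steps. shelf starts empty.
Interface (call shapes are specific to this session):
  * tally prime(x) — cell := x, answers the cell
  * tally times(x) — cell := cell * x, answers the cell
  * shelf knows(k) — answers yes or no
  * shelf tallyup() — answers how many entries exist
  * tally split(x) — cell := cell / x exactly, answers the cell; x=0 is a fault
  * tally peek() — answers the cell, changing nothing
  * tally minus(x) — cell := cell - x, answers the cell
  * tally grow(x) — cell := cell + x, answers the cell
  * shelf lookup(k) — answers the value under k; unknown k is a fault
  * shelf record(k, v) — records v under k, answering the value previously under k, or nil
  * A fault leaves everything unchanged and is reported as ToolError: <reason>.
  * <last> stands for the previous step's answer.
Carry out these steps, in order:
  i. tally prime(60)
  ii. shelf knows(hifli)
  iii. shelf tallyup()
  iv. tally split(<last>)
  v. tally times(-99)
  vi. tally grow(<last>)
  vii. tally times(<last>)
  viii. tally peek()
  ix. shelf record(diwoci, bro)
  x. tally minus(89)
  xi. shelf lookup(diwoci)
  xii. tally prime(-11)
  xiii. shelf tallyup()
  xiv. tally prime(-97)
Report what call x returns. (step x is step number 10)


Answer: 141134311

Derivation:
-> tally prime(x='60')
<- 60
-> shelf knows(k='hifli')
<- no
-> shelf tallyup()
<- 0
-> tally split(x='<last>')
<- ToolError: division by zero
-> tally times(x='-99')
<- -5940
-> tally grow(x='<last>')
<- -11880
-> tally times(x='<last>')
<- 141134400
-> tally peek()
<- 141134400
-> shelf record(k='diwoci', v='bro')
<- nil
-> tally minus(x='89')
<- 141134311
-> shelf lookup(k='diwoci')
<- bro
-> tally prime(x='-11')
<- -11
-> shelf tallyup()
<- 1
-> tally prime(x='-97')
<- -97


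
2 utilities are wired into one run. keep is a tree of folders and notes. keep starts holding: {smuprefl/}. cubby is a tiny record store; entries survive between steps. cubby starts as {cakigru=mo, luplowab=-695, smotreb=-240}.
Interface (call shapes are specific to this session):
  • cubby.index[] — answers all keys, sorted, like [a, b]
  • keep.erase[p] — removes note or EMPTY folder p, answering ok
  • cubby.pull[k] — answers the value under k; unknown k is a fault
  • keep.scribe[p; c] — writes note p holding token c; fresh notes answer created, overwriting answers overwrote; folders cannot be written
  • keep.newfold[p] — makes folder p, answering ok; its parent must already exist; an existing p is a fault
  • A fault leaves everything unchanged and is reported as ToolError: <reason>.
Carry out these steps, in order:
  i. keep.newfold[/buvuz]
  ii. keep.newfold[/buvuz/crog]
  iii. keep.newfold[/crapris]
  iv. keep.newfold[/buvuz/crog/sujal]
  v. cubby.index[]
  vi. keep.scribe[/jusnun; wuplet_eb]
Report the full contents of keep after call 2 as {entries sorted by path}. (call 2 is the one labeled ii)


Answer: {buvuz/, buvuz/crog/, smuprefl/}

Derivation:
-- 1. keep.newfold(p: /buvuz) -> ok
-- 2. keep.newfold(p: /buvuz/crog) -> ok
-- 3. keep.newfold(p: /crapris) -> ok
-- 4. keep.newfold(p: /buvuz/crog/sujal) -> ok
-- 5. cubby.index() -> [cakigru, luplowab, smotreb]
-- 6. keep.scribe(p: /jusnun, c: wuplet_eb) -> created


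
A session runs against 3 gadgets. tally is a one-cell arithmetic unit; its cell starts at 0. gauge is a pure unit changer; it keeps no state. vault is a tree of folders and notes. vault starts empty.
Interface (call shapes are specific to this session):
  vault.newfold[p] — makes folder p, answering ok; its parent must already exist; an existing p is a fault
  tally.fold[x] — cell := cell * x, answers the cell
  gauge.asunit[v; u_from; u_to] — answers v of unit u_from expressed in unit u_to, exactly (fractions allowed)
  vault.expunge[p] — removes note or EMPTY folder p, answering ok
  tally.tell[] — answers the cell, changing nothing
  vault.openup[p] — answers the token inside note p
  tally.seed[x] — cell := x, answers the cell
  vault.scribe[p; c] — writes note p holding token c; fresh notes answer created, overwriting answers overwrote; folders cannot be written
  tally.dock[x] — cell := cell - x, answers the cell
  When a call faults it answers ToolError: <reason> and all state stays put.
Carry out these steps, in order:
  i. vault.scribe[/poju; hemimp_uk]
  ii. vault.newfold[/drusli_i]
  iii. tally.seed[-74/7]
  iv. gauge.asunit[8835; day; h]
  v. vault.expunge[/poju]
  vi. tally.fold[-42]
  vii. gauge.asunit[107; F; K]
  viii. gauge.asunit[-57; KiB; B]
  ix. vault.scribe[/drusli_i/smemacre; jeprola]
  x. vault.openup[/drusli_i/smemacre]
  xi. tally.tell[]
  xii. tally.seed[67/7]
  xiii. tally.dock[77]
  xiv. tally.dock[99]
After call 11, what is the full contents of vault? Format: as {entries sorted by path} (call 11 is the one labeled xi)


Answer: {drusli_i/, drusli_i/smemacre=jeprola}

Derivation:
% vault.scribe p→/poju c→hemimp_uk
[out] created
% vault.newfold p→/drusli_i
[out] ok
% tally.seed x→-74/7
[out] -74/7
% gauge.asunit v→8835 u_from→day u_to→h
[out] 212040
% vault.expunge p→/poju
[out] ok
% tally.fold x→-42
[out] 444
% gauge.asunit v→107 u_from→F u_to→K
[out] 18889/60
% gauge.asunit v→-57 u_from→KiB u_to→B
[out] -58368
% vault.scribe p→/drusli_i/smemacre c→jeprola
[out] created
% vault.openup p→/drusli_i/smemacre
[out] jeprola
% tally.tell
[out] 444
% tally.seed x→67/7
[out] 67/7
% tally.dock x→77
[out] -472/7
% tally.dock x→99
[out] -1165/7


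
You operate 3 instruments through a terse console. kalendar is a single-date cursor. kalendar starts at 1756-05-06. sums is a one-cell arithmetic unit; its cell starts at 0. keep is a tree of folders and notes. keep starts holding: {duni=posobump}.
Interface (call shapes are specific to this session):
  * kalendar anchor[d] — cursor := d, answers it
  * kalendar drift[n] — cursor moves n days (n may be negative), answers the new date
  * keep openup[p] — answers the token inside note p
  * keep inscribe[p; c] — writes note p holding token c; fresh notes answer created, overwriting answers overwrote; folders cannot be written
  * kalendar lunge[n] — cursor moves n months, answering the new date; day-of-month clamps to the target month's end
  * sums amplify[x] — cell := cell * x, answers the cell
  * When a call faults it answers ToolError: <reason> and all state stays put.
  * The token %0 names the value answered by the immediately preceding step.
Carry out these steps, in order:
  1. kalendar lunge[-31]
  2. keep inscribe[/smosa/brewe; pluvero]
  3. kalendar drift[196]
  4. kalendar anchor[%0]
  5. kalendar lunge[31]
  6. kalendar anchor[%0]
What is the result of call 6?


> kalendar lunge -31
[out] 1753-10-06
> keep inscribe /smosa/brewe pluvero
[out] ToolError: no parent
> kalendar drift 196
[out] 1754-04-20
> kalendar anchor %0
[out] 1754-04-20
> kalendar lunge 31
[out] 1756-11-20
> kalendar anchor %0
[out] 1756-11-20

Answer: 1756-11-20


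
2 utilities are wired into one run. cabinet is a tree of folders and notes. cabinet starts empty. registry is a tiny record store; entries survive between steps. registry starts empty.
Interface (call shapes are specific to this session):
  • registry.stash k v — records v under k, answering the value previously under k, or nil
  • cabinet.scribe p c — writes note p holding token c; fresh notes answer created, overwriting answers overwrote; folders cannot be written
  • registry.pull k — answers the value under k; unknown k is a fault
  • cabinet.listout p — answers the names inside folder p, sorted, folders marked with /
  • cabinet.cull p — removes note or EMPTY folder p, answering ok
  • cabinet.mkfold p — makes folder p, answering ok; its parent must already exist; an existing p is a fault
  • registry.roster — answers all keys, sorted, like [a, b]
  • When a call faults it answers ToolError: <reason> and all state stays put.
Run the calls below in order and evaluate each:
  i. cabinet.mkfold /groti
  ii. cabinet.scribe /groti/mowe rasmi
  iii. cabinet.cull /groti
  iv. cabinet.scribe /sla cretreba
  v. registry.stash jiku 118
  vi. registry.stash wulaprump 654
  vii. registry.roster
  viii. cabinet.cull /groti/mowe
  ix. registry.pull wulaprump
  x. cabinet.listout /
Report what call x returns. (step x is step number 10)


Answer: [groti/, sla]

Derivation:
Act: cabinet.mkfold[p=/groti]
Obs: ok
Act: cabinet.scribe[p=/groti/mowe; c=rasmi]
Obs: created
Act: cabinet.cull[p=/groti]
Obs: ToolError: not empty
Act: cabinet.scribe[p=/sla; c=cretreba]
Obs: created
Act: registry.stash[k=jiku; v=118]
Obs: nil
Act: registry.stash[k=wulaprump; v=654]
Obs: nil
Act: registry.roster[]
Obs: [jiku, wulaprump]
Act: cabinet.cull[p=/groti/mowe]
Obs: ok
Act: registry.pull[k=wulaprump]
Obs: 654
Act: cabinet.listout[p=/]
Obs: [groti/, sla]


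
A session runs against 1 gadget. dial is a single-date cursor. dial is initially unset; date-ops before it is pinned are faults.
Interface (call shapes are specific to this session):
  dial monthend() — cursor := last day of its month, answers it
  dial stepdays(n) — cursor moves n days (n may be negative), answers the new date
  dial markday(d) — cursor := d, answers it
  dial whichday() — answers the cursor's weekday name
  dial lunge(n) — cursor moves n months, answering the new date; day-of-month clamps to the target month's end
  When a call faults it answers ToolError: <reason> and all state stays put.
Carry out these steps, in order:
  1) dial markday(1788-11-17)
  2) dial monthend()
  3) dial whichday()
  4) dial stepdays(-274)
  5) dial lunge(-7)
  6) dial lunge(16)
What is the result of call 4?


Answer: 1788-03-01

Derivation:
Do: dial markday[d=1788-11-17]
See: 1788-11-17
Do: dial monthend[]
See: 1788-11-30
Do: dial whichday[]
See: Sunday
Do: dial stepdays[n=-274]
See: 1788-03-01
Do: dial lunge[n=-7]
See: 1787-08-01
Do: dial lunge[n=16]
See: 1788-12-01


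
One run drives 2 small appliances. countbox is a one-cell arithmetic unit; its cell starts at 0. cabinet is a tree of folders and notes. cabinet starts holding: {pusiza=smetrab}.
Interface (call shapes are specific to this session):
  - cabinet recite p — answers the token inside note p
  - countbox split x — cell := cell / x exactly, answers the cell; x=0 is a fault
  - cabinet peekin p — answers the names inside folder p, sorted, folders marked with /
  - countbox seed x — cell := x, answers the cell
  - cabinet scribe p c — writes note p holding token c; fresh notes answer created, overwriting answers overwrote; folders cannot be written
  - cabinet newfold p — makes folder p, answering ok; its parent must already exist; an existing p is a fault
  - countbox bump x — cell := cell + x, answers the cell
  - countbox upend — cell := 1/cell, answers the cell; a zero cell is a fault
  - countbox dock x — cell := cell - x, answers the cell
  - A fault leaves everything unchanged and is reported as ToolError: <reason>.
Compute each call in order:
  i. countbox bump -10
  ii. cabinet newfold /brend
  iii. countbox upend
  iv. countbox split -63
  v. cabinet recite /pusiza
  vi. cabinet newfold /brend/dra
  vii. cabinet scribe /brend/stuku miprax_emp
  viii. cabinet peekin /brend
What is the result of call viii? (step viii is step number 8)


CALL countbox bump[x='-10']
RET  -10
CALL cabinet newfold[p='/brend']
RET  ok
CALL countbox upend[]
RET  -1/10
CALL countbox split[x='-63']
RET  1/630
CALL cabinet recite[p='/pusiza']
RET  smetrab
CALL cabinet newfold[p='/brend/dra']
RET  ok
CALL cabinet scribe[p='/brend/stuku'; c='miprax_emp']
RET  created
CALL cabinet peekin[p='/brend']
RET  [dra/, stuku]

Answer: [dra/, stuku]


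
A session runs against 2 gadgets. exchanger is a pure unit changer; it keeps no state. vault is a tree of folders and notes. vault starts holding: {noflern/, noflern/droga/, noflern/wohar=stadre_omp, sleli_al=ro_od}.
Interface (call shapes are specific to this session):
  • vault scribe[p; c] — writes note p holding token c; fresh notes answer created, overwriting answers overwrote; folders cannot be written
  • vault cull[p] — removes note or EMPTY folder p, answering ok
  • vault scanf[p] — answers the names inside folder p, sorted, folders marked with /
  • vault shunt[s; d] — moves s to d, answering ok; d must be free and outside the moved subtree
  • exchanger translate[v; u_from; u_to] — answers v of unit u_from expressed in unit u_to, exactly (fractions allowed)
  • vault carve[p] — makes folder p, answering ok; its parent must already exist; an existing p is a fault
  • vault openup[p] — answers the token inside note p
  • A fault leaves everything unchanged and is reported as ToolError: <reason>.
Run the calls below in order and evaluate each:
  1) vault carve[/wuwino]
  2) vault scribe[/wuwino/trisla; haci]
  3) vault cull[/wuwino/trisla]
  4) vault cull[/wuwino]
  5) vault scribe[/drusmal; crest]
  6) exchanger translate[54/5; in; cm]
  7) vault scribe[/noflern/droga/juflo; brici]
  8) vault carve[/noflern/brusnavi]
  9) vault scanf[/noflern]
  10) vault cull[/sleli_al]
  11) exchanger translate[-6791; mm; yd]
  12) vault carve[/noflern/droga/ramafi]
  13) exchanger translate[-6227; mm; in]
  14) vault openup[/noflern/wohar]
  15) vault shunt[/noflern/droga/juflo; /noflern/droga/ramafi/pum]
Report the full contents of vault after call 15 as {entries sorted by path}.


Calling vault carve using p→/wuwino, — result: ok.
I run vault scribe using p→/wuwino/trisla, c→haci, yielding created.
Calling vault cull using p→/wuwino/trisla, → ok.
I try vault cull using p→/wuwino, which returns ok.
I use vault scribe using p→/drusmal, c→crest, and get created.
Invoking exchanger translate using v→54/5, u_from→in, u_to→cm, and observe 3429/125.
Then vault scribe using p→/noflern/droga/juflo, c→brici, which returns created.
Calling vault carve using p→/noflern/brusnavi, → ok.
I call vault scanf using p→/noflern, giving [brusnavi/, droga/, wohar].
Invoking vault cull using p→/sleli_al, which returns ok.
Using exchanger translate using v→-6791, u_from→mm, u_to→yd: -33955/4572.
Now I run vault carve using p→/noflern/droga/ramafi, → ok.
I run exchanger translate using v→-6227, u_from→mm, u_to→in, giving -31135/127.
I try vault openup using p→/noflern/wohar, yielding stadre_omp.
Invoking vault shunt using s→/noflern/droga/juflo, d→/noflern/droga/ramafi/pum, and get ok.

Answer: {drusmal=crest, noflern/, noflern/brusnavi/, noflern/droga/, noflern/droga/ramafi/, noflern/droga/ramafi/pum=brici, noflern/wohar=stadre_omp}
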